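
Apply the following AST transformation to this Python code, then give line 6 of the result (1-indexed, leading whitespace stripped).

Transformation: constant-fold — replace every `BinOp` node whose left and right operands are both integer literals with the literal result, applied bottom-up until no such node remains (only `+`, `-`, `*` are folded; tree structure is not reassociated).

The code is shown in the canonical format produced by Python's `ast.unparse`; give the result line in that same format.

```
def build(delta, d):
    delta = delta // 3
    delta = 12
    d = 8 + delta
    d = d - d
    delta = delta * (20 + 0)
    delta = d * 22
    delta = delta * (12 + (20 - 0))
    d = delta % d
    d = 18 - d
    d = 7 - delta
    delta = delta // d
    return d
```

delta = delta * 20

Transformed code:
def build(delta, d):
    delta = delta // 3
    delta = 12
    d = 8 + delta
    d = d - d
    delta = delta * 20
    delta = d * 22
    delta = delta * 32
    d = delta % d
    d = 18 - d
    d = 7 - delta
    delta = delta // d
    return d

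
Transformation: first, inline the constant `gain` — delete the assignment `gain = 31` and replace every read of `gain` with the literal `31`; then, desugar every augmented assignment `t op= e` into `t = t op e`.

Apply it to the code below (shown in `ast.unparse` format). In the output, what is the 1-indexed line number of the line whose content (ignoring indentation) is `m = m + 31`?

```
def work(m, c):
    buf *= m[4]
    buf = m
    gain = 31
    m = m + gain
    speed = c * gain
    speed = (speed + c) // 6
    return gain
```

4

Transformed code:
def work(m, c):
    buf = buf * m[4]
    buf = m
    m = m + 31
    speed = c * 31
    speed = (speed + c) // 6
    return 31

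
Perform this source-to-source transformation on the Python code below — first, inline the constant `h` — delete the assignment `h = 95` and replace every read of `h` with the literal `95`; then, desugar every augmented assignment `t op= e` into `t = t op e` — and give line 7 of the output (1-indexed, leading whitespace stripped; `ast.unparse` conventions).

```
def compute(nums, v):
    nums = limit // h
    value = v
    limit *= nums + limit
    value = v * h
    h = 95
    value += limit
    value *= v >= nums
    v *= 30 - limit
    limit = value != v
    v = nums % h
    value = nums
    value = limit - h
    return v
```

Transformed code:
def compute(nums, v):
    nums = limit // 95
    value = v
    limit = limit * (nums + limit)
    value = v * 95
    value = value + limit
    value = value * (v >= nums)
    v = v * (30 - limit)
    limit = value != v
    v = nums % 95
    value = nums
    value = limit - 95
    return v

value = value * (v >= nums)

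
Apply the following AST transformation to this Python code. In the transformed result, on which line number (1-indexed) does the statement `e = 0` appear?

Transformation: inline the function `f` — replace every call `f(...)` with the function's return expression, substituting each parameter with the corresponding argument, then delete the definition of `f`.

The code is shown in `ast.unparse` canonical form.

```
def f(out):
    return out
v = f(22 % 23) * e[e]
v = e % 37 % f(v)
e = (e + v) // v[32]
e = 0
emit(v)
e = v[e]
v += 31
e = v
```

4

Transformed code:
v = 22 % 23 * e[e]
v = e % 37 % v
e = (e + v) // v[32]
e = 0
emit(v)
e = v[e]
v += 31
e = v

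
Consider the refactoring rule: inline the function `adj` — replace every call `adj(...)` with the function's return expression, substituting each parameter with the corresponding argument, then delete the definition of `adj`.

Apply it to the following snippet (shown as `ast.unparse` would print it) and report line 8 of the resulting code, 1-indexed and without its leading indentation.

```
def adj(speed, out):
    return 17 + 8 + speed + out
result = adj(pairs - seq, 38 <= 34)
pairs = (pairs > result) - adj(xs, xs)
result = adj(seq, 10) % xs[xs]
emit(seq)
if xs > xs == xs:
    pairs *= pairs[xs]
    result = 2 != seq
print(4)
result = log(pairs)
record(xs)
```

Transformed code:
result = 17 + 8 + (pairs - seq) + (38 <= 34)
pairs = (pairs > result) - (17 + 8 + xs + xs)
result = (17 + 8 + seq + 10) % xs[xs]
emit(seq)
if xs > xs == xs:
    pairs *= pairs[xs]
    result = 2 != seq
print(4)
result = log(pairs)
record(xs)

print(4)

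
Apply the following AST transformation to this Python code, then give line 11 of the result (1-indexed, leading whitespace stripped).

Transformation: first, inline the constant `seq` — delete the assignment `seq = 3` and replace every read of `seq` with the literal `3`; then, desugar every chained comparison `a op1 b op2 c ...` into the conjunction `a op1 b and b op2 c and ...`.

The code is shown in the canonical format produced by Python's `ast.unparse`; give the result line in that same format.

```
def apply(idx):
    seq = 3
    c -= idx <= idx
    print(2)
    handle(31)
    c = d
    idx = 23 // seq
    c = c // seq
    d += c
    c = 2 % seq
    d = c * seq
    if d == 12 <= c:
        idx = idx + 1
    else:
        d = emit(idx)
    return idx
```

if d == 12 and 12 <= c:

Transformed code:
def apply(idx):
    c -= idx <= idx
    print(2)
    handle(31)
    c = d
    idx = 23 // 3
    c = c // 3
    d += c
    c = 2 % 3
    d = c * 3
    if d == 12 and 12 <= c:
        idx = idx + 1
    else:
        d = emit(idx)
    return idx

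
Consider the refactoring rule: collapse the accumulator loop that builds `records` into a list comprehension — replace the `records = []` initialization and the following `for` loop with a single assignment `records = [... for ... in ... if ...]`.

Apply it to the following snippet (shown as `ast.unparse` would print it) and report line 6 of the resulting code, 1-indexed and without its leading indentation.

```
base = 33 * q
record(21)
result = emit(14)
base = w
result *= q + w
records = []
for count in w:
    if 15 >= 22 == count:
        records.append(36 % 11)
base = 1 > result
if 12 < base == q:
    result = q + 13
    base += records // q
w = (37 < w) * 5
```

Transformed code:
base = 33 * q
record(21)
result = emit(14)
base = w
result *= q + w
records = [36 % 11 for count in w if 15 >= 22 == count]
base = 1 > result
if 12 < base == q:
    result = q + 13
    base += records // q
w = (37 < w) * 5

records = [36 % 11 for count in w if 15 >= 22 == count]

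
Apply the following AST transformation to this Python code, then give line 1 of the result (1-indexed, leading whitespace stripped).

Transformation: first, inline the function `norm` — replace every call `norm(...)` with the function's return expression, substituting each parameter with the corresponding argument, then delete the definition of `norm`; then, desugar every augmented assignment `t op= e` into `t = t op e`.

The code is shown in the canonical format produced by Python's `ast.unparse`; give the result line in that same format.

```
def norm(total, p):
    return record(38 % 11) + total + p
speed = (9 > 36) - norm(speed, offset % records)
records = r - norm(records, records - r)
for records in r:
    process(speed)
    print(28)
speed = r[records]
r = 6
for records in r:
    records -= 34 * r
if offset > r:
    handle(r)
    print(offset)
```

speed = (9 > 36) - (record(38 % 11) + speed + offset % records)

Transformed code:
speed = (9 > 36) - (record(38 % 11) + speed + offset % records)
records = r - (record(38 % 11) + records + (records - r))
for records in r:
    process(speed)
    print(28)
speed = r[records]
r = 6
for records in r:
    records = records - 34 * r
if offset > r:
    handle(r)
    print(offset)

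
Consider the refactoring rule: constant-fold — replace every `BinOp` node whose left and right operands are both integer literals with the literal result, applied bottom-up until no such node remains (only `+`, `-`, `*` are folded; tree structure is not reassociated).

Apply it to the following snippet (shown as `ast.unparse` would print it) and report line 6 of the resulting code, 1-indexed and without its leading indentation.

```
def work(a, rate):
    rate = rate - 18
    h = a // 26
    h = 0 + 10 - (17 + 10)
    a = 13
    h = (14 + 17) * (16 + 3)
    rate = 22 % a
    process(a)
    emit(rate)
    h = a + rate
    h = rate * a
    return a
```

h = 589

Transformed code:
def work(a, rate):
    rate = rate - 18
    h = a // 26
    h = -17
    a = 13
    h = 589
    rate = 22 % a
    process(a)
    emit(rate)
    h = a + rate
    h = rate * a
    return a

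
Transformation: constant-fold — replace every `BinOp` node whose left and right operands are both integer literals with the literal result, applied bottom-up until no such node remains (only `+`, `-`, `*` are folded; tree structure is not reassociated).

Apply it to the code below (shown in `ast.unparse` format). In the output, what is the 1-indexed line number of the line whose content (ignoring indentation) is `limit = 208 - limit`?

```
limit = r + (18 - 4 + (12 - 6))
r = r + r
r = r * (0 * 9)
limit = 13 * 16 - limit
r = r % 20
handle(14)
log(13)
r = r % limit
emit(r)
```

Transformed code:
limit = r + 20
r = r + r
r = r * 0
limit = 208 - limit
r = r % 20
handle(14)
log(13)
r = r % limit
emit(r)

4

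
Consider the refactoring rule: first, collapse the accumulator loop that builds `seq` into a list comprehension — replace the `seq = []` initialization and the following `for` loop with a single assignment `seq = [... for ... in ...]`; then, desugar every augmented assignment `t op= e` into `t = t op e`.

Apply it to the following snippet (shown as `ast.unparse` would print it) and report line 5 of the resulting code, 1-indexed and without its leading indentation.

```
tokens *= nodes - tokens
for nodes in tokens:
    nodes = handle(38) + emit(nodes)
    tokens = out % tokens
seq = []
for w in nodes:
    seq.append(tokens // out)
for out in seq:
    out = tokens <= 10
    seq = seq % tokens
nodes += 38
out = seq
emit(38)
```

seq = [tokens // out for w in nodes]

Transformed code:
tokens = tokens * (nodes - tokens)
for nodes in tokens:
    nodes = handle(38) + emit(nodes)
    tokens = out % tokens
seq = [tokens // out for w in nodes]
for out in seq:
    out = tokens <= 10
    seq = seq % tokens
nodes = nodes + 38
out = seq
emit(38)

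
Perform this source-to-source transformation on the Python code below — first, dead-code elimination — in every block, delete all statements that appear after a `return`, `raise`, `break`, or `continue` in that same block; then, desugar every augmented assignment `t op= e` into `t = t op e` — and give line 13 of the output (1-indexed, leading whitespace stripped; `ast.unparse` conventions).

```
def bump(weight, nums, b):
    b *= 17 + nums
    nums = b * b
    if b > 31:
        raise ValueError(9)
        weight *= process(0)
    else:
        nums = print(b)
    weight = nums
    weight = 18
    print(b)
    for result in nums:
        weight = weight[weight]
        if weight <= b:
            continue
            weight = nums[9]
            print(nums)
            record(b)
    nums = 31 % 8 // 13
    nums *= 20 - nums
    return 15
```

if weight <= b:

Transformed code:
def bump(weight, nums, b):
    b = b * (17 + nums)
    nums = b * b
    if b > 31:
        raise ValueError(9)
    else:
        nums = print(b)
    weight = nums
    weight = 18
    print(b)
    for result in nums:
        weight = weight[weight]
        if weight <= b:
            continue
    nums = 31 % 8 // 13
    nums = nums * (20 - nums)
    return 15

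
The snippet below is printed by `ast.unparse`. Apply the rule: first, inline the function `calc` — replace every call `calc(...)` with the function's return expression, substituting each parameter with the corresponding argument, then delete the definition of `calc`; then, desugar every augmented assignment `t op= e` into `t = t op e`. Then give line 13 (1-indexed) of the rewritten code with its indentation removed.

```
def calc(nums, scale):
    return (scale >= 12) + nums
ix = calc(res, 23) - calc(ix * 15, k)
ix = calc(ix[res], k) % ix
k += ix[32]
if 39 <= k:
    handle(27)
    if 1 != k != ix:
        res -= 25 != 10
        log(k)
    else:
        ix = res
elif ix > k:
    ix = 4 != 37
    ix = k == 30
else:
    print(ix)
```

ix = k == 30

Transformed code:
ix = (23 >= 12) + res - ((k >= 12) + ix * 15)
ix = ((k >= 12) + ix[res]) % ix
k = k + ix[32]
if 39 <= k:
    handle(27)
    if 1 != k != ix:
        res = res - (25 != 10)
        log(k)
    else:
        ix = res
elif ix > k:
    ix = 4 != 37
    ix = k == 30
else:
    print(ix)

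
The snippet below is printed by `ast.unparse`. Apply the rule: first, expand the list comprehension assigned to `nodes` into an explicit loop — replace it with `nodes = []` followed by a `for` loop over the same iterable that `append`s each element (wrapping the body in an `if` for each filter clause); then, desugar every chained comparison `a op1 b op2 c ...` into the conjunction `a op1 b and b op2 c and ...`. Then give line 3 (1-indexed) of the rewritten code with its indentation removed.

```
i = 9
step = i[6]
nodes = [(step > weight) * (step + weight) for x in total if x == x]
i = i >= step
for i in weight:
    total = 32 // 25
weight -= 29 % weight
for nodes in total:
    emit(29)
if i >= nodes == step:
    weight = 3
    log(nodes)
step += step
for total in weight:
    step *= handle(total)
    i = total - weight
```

Transformed code:
i = 9
step = i[6]
nodes = []
for x in total:
    if x == x:
        nodes.append((step > weight) * (step + weight))
i = i >= step
for i in weight:
    total = 32 // 25
weight -= 29 % weight
for nodes in total:
    emit(29)
if i >= nodes and nodes == step:
    weight = 3
    log(nodes)
step += step
for total in weight:
    step *= handle(total)
    i = total - weight

nodes = []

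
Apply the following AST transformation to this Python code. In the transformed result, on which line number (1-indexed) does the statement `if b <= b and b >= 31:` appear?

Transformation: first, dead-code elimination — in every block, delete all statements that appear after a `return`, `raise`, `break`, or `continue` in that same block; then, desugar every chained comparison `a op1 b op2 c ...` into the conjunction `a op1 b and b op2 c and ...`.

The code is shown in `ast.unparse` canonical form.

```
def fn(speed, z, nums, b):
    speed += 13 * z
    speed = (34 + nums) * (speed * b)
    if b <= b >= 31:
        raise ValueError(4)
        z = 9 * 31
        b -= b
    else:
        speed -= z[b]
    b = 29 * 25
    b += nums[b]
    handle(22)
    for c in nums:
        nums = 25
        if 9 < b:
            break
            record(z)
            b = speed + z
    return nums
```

Transformed code:
def fn(speed, z, nums, b):
    speed += 13 * z
    speed = (34 + nums) * (speed * b)
    if b <= b and b >= 31:
        raise ValueError(4)
    else:
        speed -= z[b]
    b = 29 * 25
    b += nums[b]
    handle(22)
    for c in nums:
        nums = 25
        if 9 < b:
            break
    return nums

4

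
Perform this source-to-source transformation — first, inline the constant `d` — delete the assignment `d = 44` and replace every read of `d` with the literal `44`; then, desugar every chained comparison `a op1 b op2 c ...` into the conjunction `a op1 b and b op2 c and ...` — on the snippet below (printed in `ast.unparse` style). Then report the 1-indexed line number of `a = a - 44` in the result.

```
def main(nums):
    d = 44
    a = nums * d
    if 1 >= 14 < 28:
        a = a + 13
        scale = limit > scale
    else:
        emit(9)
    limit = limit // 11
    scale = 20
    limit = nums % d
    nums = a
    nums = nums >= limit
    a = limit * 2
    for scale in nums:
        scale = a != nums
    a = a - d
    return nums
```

Transformed code:
def main(nums):
    a = nums * 44
    if 1 >= 14 and 14 < 28:
        a = a + 13
        scale = limit > scale
    else:
        emit(9)
    limit = limit // 11
    scale = 20
    limit = nums % 44
    nums = a
    nums = nums >= limit
    a = limit * 2
    for scale in nums:
        scale = a != nums
    a = a - 44
    return nums

16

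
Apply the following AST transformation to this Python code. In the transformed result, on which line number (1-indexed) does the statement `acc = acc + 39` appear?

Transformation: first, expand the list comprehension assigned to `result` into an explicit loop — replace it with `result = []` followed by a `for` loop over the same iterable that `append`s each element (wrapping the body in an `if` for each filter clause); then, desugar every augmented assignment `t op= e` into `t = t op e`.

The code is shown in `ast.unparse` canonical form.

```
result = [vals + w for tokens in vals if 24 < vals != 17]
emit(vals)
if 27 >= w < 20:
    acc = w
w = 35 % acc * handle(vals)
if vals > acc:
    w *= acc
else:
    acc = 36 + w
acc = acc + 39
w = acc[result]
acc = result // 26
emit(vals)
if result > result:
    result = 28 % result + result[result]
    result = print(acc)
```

13

Transformed code:
result = []
for tokens in vals:
    if 24 < vals != 17:
        result.append(vals + w)
emit(vals)
if 27 >= w < 20:
    acc = w
w = 35 % acc * handle(vals)
if vals > acc:
    w = w * acc
else:
    acc = 36 + w
acc = acc + 39
w = acc[result]
acc = result // 26
emit(vals)
if result > result:
    result = 28 % result + result[result]
    result = print(acc)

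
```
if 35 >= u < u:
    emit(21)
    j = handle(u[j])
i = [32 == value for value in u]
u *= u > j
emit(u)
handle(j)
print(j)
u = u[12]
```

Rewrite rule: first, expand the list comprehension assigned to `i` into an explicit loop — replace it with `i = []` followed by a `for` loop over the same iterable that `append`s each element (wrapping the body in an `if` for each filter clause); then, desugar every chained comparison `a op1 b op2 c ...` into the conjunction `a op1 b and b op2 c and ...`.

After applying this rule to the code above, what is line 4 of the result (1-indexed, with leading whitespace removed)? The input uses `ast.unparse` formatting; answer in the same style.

Transformed code:
if 35 >= u and u < u:
    emit(21)
    j = handle(u[j])
i = []
for value in u:
    i.append(32 == value)
u *= u > j
emit(u)
handle(j)
print(j)
u = u[12]

i = []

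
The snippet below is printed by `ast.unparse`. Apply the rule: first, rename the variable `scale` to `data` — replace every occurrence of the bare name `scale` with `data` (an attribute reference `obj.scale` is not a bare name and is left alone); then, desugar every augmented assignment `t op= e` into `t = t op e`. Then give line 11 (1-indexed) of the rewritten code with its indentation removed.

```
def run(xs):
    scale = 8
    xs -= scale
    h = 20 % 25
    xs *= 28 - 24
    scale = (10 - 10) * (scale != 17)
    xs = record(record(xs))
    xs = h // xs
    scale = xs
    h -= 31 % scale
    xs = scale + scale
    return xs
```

Transformed code:
def run(xs):
    data = 8
    xs = xs - data
    h = 20 % 25
    xs = xs * (28 - 24)
    data = (10 - 10) * (data != 17)
    xs = record(record(xs))
    xs = h // xs
    data = xs
    h = h - 31 % data
    xs = data + data
    return xs

xs = data + data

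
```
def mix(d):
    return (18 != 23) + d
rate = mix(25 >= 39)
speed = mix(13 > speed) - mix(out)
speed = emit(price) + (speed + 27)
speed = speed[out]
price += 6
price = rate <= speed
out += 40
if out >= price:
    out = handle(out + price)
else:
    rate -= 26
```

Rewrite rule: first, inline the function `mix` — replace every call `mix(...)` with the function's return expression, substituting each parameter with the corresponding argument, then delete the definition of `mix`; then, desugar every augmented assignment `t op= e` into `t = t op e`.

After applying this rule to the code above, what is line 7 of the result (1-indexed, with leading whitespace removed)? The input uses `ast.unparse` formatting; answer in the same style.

out = out + 40

Transformed code:
rate = (18 != 23) + (25 >= 39)
speed = (18 != 23) + (13 > speed) - ((18 != 23) + out)
speed = emit(price) + (speed + 27)
speed = speed[out]
price = price + 6
price = rate <= speed
out = out + 40
if out >= price:
    out = handle(out + price)
else:
    rate = rate - 26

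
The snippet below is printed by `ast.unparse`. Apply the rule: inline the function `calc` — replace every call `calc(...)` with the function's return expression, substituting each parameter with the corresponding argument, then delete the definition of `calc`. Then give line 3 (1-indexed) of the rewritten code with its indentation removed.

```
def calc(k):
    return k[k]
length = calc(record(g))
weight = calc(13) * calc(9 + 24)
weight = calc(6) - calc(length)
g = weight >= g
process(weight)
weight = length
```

Transformed code:
length = record(g)[record(g)]
weight = 13[13] * (9 + 24)[9 + 24]
weight = 6[6] - length[length]
g = weight >= g
process(weight)
weight = length

weight = 6[6] - length[length]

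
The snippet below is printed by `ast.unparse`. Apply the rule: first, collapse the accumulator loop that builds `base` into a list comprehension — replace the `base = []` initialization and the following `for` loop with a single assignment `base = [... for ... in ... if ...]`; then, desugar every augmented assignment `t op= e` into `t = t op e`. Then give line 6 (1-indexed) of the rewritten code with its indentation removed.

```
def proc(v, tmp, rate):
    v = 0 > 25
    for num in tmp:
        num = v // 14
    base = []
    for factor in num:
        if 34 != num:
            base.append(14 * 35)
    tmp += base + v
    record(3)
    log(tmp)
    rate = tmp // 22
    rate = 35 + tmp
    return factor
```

tmp = tmp + (base + v)

Transformed code:
def proc(v, tmp, rate):
    v = 0 > 25
    for num in tmp:
        num = v // 14
    base = [14 * 35 for factor in num if 34 != num]
    tmp = tmp + (base + v)
    record(3)
    log(tmp)
    rate = tmp // 22
    rate = 35 + tmp
    return factor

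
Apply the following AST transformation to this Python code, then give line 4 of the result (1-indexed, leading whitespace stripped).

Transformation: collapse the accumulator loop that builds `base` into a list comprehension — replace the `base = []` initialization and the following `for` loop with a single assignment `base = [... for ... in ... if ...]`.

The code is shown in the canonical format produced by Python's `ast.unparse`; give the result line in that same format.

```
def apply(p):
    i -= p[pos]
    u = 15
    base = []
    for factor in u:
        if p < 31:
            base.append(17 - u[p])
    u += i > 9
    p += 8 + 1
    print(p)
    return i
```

base = [17 - u[p] for factor in u if p < 31]

Transformed code:
def apply(p):
    i -= p[pos]
    u = 15
    base = [17 - u[p] for factor in u if p < 31]
    u += i > 9
    p += 8 + 1
    print(p)
    return i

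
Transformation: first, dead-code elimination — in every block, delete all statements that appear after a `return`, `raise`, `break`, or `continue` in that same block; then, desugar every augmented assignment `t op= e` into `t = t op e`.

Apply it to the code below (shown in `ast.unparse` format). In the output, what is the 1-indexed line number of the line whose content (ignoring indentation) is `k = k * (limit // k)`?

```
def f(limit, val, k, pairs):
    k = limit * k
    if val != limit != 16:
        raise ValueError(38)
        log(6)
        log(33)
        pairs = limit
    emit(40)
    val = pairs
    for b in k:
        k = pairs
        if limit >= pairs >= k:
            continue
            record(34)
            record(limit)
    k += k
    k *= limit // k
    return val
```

Transformed code:
def f(limit, val, k, pairs):
    k = limit * k
    if val != limit != 16:
        raise ValueError(38)
    emit(40)
    val = pairs
    for b in k:
        k = pairs
        if limit >= pairs >= k:
            continue
    k = k + k
    k = k * (limit // k)
    return val

12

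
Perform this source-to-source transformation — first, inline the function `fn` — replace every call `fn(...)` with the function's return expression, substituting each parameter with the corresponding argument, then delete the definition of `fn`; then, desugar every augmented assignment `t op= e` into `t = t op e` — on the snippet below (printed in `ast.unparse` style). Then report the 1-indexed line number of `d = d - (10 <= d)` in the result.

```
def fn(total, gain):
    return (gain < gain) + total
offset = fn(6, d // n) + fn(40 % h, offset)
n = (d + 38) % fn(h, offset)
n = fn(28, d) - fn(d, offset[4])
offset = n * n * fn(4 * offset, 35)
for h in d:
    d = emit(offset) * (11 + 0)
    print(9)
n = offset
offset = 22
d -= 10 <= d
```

Transformed code:
offset = (d // n < d // n) + 6 + ((offset < offset) + 40 % h)
n = (d + 38) % ((offset < offset) + h)
n = (d < d) + 28 - ((offset[4] < offset[4]) + d)
offset = n * n * ((35 < 35) + 4 * offset)
for h in d:
    d = emit(offset) * (11 + 0)
    print(9)
n = offset
offset = 22
d = d - (10 <= d)

10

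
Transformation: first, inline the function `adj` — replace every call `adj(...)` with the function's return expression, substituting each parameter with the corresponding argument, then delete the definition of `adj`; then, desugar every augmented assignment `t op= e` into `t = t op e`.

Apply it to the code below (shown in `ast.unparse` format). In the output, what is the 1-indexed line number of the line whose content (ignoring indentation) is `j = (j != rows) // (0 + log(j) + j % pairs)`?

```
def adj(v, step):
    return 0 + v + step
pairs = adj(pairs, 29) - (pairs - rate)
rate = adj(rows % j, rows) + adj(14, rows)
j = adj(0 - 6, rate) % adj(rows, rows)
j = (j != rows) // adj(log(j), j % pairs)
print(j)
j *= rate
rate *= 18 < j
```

4

Transformed code:
pairs = 0 + pairs + 29 - (pairs - rate)
rate = 0 + rows % j + rows + (0 + 14 + rows)
j = (0 + (0 - 6) + rate) % (0 + rows + rows)
j = (j != rows) // (0 + log(j) + j % pairs)
print(j)
j = j * rate
rate = rate * (18 < j)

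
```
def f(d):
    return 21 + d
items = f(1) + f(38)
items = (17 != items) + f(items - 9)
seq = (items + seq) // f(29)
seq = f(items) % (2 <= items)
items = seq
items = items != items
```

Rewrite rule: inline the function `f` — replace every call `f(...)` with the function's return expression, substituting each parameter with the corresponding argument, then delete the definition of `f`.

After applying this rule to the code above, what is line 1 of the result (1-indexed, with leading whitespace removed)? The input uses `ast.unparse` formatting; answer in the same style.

items = 21 + 1 + (21 + 38)

Transformed code:
items = 21 + 1 + (21 + 38)
items = (17 != items) + (21 + (items - 9))
seq = (items + seq) // (21 + 29)
seq = (21 + items) % (2 <= items)
items = seq
items = items != items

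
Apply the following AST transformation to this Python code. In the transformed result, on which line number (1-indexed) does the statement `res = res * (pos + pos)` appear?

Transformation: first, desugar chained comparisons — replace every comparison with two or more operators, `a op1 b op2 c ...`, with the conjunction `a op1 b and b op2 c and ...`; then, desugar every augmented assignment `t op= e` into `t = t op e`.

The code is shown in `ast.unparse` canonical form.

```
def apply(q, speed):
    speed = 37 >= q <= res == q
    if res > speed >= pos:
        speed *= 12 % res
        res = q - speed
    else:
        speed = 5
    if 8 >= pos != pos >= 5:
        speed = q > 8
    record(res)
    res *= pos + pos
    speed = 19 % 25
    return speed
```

Transformed code:
def apply(q, speed):
    speed = 37 >= q and q <= res and (res == q)
    if res > speed and speed >= pos:
        speed = speed * (12 % res)
        res = q - speed
    else:
        speed = 5
    if 8 >= pos and pos != pos and (pos >= 5):
        speed = q > 8
    record(res)
    res = res * (pos + pos)
    speed = 19 % 25
    return speed

11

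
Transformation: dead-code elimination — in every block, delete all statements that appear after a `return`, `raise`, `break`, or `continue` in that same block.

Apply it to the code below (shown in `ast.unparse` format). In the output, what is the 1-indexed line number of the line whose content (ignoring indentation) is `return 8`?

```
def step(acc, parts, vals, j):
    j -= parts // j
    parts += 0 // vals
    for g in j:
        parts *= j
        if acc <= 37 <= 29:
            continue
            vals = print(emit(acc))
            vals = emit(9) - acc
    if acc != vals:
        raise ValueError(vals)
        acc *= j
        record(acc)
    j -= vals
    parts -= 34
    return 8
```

12

Transformed code:
def step(acc, parts, vals, j):
    j -= parts // j
    parts += 0 // vals
    for g in j:
        parts *= j
        if acc <= 37 <= 29:
            continue
    if acc != vals:
        raise ValueError(vals)
    j -= vals
    parts -= 34
    return 8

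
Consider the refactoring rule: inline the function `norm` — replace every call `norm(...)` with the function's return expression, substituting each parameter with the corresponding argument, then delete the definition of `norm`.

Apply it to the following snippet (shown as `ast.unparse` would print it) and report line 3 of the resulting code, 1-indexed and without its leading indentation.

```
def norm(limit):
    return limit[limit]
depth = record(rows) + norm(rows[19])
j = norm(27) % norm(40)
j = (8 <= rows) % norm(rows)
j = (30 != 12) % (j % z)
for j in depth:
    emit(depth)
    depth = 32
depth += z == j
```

j = (8 <= rows) % rows[rows]

Transformed code:
depth = record(rows) + rows[19][rows[19]]
j = 27[27] % 40[40]
j = (8 <= rows) % rows[rows]
j = (30 != 12) % (j % z)
for j in depth:
    emit(depth)
    depth = 32
depth += z == j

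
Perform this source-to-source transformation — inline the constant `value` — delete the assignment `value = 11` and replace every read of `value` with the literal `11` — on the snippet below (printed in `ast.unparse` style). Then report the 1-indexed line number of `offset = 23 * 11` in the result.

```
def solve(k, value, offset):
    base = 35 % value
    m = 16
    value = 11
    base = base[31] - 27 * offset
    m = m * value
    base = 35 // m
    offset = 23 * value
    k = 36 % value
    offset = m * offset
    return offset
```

7

Transformed code:
def solve(k, value, offset):
    base = 35 % 11
    m = 16
    base = base[31] - 27 * offset
    m = m * 11
    base = 35 // m
    offset = 23 * 11
    k = 36 % 11
    offset = m * offset
    return offset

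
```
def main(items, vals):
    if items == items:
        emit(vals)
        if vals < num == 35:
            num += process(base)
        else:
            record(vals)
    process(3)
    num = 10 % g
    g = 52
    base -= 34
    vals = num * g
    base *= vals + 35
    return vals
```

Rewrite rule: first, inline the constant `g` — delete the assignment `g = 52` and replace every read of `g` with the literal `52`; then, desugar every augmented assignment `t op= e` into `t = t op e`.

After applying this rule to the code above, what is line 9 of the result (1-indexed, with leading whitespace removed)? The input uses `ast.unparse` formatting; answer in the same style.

num = 10 % 52

Transformed code:
def main(items, vals):
    if items == items:
        emit(vals)
        if vals < num == 35:
            num = num + process(base)
        else:
            record(vals)
    process(3)
    num = 10 % 52
    base = base - 34
    vals = num * 52
    base = base * (vals + 35)
    return vals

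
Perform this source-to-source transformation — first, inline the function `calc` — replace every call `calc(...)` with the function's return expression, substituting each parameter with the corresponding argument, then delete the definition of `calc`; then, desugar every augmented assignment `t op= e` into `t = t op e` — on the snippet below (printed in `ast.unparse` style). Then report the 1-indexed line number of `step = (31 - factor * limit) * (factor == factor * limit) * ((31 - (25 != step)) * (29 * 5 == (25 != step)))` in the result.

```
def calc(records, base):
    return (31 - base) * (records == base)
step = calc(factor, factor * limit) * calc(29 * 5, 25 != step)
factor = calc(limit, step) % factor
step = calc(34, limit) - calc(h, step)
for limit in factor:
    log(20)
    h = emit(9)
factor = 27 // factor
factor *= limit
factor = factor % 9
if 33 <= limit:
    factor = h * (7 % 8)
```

Transformed code:
step = (31 - factor * limit) * (factor == factor * limit) * ((31 - (25 != step)) * (29 * 5 == (25 != step)))
factor = (31 - step) * (limit == step) % factor
step = (31 - limit) * (34 == limit) - (31 - step) * (h == step)
for limit in factor:
    log(20)
    h = emit(9)
factor = 27 // factor
factor = factor * limit
factor = factor % 9
if 33 <= limit:
    factor = h * (7 % 8)

1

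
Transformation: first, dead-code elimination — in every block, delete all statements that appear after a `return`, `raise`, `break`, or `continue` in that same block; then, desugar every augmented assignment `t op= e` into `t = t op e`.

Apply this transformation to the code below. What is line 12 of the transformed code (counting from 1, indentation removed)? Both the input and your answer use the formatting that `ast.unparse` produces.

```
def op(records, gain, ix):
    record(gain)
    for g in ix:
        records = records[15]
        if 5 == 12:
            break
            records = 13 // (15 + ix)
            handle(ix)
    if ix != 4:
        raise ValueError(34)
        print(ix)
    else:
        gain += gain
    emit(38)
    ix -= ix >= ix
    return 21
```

Transformed code:
def op(records, gain, ix):
    record(gain)
    for g in ix:
        records = records[15]
        if 5 == 12:
            break
    if ix != 4:
        raise ValueError(34)
    else:
        gain = gain + gain
    emit(38)
    ix = ix - (ix >= ix)
    return 21

ix = ix - (ix >= ix)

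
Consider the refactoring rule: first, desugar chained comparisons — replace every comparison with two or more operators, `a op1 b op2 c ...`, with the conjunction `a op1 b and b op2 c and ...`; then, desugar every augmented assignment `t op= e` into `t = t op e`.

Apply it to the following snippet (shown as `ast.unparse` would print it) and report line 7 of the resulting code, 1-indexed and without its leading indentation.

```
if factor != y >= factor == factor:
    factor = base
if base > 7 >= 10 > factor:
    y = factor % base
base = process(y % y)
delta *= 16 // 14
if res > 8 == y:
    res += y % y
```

Transformed code:
if factor != y and y >= factor and (factor == factor):
    factor = base
if base > 7 and 7 >= 10 and (10 > factor):
    y = factor % base
base = process(y % y)
delta = delta * (16 // 14)
if res > 8 and 8 == y:
    res = res + y % y

if res > 8 and 8 == y:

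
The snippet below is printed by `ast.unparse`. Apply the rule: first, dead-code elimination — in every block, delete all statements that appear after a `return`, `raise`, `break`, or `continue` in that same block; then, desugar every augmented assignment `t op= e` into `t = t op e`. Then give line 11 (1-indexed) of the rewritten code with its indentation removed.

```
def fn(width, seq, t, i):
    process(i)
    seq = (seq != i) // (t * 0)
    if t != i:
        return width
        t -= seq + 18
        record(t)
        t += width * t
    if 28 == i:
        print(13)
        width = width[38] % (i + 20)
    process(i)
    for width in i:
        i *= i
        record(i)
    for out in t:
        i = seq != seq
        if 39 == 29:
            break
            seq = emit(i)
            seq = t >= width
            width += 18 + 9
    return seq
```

Transformed code:
def fn(width, seq, t, i):
    process(i)
    seq = (seq != i) // (t * 0)
    if t != i:
        return width
    if 28 == i:
        print(13)
        width = width[38] % (i + 20)
    process(i)
    for width in i:
        i = i * i
        record(i)
    for out in t:
        i = seq != seq
        if 39 == 29:
            break
    return seq

i = i * i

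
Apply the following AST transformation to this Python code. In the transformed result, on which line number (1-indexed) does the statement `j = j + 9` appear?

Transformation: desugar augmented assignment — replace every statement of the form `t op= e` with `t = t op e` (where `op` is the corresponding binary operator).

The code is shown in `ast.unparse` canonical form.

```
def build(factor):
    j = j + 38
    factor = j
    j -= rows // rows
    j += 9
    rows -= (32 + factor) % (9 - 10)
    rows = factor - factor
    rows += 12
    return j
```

5

Transformed code:
def build(factor):
    j = j + 38
    factor = j
    j = j - rows // rows
    j = j + 9
    rows = rows - (32 + factor) % (9 - 10)
    rows = factor - factor
    rows = rows + 12
    return j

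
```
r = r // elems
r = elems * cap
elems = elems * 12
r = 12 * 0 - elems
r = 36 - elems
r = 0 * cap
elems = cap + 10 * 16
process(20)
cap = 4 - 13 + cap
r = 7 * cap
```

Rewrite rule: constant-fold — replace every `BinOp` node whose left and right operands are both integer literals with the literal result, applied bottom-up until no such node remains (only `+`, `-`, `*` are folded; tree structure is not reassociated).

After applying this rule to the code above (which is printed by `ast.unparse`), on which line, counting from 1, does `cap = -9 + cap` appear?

Transformed code:
r = r // elems
r = elems * cap
elems = elems * 12
r = 0 - elems
r = 36 - elems
r = 0 * cap
elems = cap + 160
process(20)
cap = -9 + cap
r = 7 * cap

9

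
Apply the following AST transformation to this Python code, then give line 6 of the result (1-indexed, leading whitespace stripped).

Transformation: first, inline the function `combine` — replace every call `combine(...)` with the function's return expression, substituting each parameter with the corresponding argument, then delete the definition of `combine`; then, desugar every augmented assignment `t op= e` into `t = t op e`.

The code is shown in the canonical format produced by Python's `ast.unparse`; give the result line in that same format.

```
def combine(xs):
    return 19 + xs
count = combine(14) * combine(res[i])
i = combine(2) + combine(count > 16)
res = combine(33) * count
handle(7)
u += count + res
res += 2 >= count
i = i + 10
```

Transformed code:
count = (19 + 14) * (19 + res[i])
i = 19 + 2 + (19 + (count > 16))
res = (19 + 33) * count
handle(7)
u = u + (count + res)
res = res + (2 >= count)
i = i + 10

res = res + (2 >= count)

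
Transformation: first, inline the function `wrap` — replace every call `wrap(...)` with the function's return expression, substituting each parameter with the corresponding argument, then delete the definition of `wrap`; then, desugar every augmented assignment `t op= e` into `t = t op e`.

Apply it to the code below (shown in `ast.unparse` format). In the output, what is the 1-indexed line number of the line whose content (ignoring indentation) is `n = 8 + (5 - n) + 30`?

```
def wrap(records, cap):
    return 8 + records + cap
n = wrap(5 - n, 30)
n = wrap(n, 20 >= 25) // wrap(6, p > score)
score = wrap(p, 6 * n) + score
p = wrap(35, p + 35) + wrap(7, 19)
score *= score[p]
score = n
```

Transformed code:
n = 8 + (5 - n) + 30
n = (8 + n + (20 >= 25)) // (8 + 6 + (p > score))
score = 8 + p + 6 * n + score
p = 8 + 35 + (p + 35) + (8 + 7 + 19)
score = score * score[p]
score = n

1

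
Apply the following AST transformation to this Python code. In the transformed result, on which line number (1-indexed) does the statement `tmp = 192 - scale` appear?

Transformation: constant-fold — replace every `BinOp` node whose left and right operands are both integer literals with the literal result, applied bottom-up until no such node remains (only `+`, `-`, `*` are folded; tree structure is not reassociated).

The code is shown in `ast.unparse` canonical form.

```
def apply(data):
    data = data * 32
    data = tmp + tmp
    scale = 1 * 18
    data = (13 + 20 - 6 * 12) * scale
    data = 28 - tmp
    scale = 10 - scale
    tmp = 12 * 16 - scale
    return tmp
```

8

Transformed code:
def apply(data):
    data = data * 32
    data = tmp + tmp
    scale = 18
    data = -39 * scale
    data = 28 - tmp
    scale = 10 - scale
    tmp = 192 - scale
    return tmp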